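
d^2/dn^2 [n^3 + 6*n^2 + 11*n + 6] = 6*n + 12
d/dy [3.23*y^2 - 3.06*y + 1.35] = 6.46*y - 3.06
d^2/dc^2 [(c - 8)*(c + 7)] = 2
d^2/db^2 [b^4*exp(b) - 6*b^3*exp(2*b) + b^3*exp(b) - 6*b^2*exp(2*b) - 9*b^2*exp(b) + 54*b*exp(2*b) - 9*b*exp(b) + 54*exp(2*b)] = (b^4 - 24*b^3*exp(b) + 9*b^3 - 96*b^2*exp(b) + 9*b^2 + 132*b*exp(b) - 39*b + 420*exp(b) - 36)*exp(b)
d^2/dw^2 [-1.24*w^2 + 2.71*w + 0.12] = -2.48000000000000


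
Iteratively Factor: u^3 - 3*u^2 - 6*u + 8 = (u - 4)*(u^2 + u - 2) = (u - 4)*(u + 2)*(u - 1)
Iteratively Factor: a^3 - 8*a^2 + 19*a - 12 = (a - 1)*(a^2 - 7*a + 12) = (a - 4)*(a - 1)*(a - 3)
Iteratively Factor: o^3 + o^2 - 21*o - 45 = (o + 3)*(o^2 - 2*o - 15) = (o + 3)^2*(o - 5)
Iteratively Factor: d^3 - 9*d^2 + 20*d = (d - 4)*(d^2 - 5*d) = d*(d - 4)*(d - 5)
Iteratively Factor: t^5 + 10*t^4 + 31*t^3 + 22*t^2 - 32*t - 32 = (t - 1)*(t^4 + 11*t^3 + 42*t^2 + 64*t + 32) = (t - 1)*(t + 2)*(t^3 + 9*t^2 + 24*t + 16) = (t - 1)*(t + 1)*(t + 2)*(t^2 + 8*t + 16) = (t - 1)*(t + 1)*(t + 2)*(t + 4)*(t + 4)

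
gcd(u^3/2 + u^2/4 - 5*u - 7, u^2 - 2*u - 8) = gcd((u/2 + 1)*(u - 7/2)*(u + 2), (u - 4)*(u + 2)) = u + 2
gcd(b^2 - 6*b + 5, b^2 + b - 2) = b - 1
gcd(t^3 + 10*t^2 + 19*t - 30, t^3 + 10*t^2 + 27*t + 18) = t + 6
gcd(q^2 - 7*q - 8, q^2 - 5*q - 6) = q + 1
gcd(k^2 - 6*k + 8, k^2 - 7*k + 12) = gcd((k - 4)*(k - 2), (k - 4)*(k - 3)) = k - 4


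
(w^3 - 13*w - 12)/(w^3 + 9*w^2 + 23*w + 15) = (w - 4)/(w + 5)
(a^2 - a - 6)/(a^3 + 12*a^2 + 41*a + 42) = (a - 3)/(a^2 + 10*a + 21)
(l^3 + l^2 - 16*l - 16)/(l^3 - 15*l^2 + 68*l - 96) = (l^2 + 5*l + 4)/(l^2 - 11*l + 24)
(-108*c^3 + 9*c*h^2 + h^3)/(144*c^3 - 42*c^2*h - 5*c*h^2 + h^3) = (-6*c - h)/(8*c - h)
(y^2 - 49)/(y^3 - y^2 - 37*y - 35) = (y + 7)/(y^2 + 6*y + 5)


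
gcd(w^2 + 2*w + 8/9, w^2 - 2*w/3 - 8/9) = w + 2/3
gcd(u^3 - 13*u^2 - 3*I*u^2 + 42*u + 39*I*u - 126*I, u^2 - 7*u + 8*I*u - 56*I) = u - 7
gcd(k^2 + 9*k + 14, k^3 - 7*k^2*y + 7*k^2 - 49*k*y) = k + 7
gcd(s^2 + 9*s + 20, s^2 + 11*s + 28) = s + 4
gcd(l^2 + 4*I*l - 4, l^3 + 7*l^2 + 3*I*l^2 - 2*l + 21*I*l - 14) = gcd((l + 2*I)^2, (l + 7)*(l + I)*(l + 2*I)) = l + 2*I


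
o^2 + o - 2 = (o - 1)*(o + 2)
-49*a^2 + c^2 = (-7*a + c)*(7*a + c)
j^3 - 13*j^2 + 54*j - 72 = (j - 6)*(j - 4)*(j - 3)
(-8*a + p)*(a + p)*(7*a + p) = -56*a^3 - 57*a^2*p + p^3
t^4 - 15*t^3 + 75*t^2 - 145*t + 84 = (t - 7)*(t - 4)*(t - 3)*(t - 1)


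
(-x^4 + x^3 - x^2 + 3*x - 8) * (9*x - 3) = -9*x^5 + 12*x^4 - 12*x^3 + 30*x^2 - 81*x + 24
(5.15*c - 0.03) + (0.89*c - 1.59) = 6.04*c - 1.62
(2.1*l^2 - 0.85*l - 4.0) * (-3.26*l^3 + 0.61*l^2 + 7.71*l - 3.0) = -6.846*l^5 + 4.052*l^4 + 28.7125*l^3 - 15.2935*l^2 - 28.29*l + 12.0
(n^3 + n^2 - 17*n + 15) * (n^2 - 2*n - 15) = n^5 - n^4 - 34*n^3 + 34*n^2 + 225*n - 225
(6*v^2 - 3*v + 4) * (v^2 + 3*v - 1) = 6*v^4 + 15*v^3 - 11*v^2 + 15*v - 4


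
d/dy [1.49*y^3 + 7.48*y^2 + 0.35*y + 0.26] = 4.47*y^2 + 14.96*y + 0.35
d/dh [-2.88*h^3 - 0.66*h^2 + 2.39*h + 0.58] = -8.64*h^2 - 1.32*h + 2.39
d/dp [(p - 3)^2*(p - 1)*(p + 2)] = 4*p^3 - 15*p^2 + 2*p + 21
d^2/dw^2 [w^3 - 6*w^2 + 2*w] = 6*w - 12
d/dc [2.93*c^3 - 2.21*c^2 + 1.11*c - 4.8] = 8.79*c^2 - 4.42*c + 1.11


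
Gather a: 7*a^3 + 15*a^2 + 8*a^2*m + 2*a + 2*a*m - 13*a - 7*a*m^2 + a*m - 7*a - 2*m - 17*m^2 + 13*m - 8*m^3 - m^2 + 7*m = 7*a^3 + a^2*(8*m + 15) + a*(-7*m^2 + 3*m - 18) - 8*m^3 - 18*m^2 + 18*m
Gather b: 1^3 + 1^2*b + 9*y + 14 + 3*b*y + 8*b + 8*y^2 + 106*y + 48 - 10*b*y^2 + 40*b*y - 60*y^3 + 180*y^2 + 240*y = b*(-10*y^2 + 43*y + 9) - 60*y^3 + 188*y^2 + 355*y + 63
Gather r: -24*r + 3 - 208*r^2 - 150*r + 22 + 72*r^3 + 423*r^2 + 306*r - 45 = 72*r^3 + 215*r^2 + 132*r - 20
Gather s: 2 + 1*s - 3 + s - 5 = 2*s - 6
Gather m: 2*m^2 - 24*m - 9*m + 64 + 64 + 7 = 2*m^2 - 33*m + 135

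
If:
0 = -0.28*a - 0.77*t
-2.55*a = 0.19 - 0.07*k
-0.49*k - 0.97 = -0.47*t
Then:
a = -0.13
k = -1.94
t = 0.05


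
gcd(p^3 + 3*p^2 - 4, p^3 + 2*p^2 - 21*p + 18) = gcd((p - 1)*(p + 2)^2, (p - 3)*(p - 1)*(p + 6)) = p - 1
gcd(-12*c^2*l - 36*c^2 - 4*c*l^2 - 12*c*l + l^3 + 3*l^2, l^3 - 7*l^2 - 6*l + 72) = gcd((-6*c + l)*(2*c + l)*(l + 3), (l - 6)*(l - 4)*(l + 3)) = l + 3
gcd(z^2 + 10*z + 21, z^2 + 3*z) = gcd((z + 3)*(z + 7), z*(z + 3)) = z + 3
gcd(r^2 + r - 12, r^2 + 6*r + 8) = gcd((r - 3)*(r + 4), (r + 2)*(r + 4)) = r + 4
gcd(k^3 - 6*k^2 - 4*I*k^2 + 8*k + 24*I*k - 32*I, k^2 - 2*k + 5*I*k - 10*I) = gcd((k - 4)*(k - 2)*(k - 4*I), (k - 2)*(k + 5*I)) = k - 2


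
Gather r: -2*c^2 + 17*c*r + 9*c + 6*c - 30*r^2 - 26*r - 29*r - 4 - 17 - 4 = -2*c^2 + 15*c - 30*r^2 + r*(17*c - 55) - 25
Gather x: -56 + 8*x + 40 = 8*x - 16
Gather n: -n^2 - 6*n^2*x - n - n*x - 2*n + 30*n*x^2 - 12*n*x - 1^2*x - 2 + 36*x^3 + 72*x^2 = n^2*(-6*x - 1) + n*(30*x^2 - 13*x - 3) + 36*x^3 + 72*x^2 - x - 2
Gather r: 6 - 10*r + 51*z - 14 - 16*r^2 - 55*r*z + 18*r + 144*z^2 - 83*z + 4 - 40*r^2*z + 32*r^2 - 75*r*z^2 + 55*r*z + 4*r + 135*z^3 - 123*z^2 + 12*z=r^2*(16 - 40*z) + r*(12 - 75*z^2) + 135*z^3 + 21*z^2 - 20*z - 4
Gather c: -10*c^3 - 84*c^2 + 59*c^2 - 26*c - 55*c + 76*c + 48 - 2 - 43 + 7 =-10*c^3 - 25*c^2 - 5*c + 10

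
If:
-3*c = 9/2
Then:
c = -3/2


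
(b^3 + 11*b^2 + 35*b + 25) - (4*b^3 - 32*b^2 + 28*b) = -3*b^3 + 43*b^2 + 7*b + 25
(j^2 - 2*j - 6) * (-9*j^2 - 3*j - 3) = -9*j^4 + 15*j^3 + 57*j^2 + 24*j + 18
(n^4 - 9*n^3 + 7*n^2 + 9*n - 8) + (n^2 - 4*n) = n^4 - 9*n^3 + 8*n^2 + 5*n - 8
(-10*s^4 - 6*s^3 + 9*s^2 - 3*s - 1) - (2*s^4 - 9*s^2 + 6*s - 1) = -12*s^4 - 6*s^3 + 18*s^2 - 9*s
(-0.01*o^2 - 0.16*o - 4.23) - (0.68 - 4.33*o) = -0.01*o^2 + 4.17*o - 4.91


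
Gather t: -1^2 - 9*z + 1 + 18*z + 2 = 9*z + 2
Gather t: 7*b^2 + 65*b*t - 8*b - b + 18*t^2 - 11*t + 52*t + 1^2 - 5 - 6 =7*b^2 - 9*b + 18*t^2 + t*(65*b + 41) - 10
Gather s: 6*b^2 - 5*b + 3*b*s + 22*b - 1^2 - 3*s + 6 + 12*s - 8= 6*b^2 + 17*b + s*(3*b + 9) - 3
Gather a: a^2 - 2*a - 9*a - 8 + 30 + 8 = a^2 - 11*a + 30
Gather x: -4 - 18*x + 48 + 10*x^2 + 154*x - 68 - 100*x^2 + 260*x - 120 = -90*x^2 + 396*x - 144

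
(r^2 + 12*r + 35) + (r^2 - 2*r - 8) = 2*r^2 + 10*r + 27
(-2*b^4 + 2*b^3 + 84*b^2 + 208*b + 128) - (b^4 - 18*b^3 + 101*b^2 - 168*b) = -3*b^4 + 20*b^3 - 17*b^2 + 376*b + 128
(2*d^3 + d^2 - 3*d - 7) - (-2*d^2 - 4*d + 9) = 2*d^3 + 3*d^2 + d - 16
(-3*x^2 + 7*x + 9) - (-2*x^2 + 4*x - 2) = -x^2 + 3*x + 11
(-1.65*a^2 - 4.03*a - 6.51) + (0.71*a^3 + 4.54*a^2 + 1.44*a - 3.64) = 0.71*a^3 + 2.89*a^2 - 2.59*a - 10.15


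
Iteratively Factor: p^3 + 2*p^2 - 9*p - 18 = (p - 3)*(p^2 + 5*p + 6) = (p - 3)*(p + 3)*(p + 2)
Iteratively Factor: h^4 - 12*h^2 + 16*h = (h + 4)*(h^3 - 4*h^2 + 4*h) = (h - 2)*(h + 4)*(h^2 - 2*h) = (h - 2)^2*(h + 4)*(h)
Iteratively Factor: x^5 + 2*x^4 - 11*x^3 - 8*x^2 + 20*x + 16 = (x - 2)*(x^4 + 4*x^3 - 3*x^2 - 14*x - 8) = (x - 2)*(x + 1)*(x^3 + 3*x^2 - 6*x - 8) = (x - 2)^2*(x + 1)*(x^2 + 5*x + 4) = (x - 2)^2*(x + 1)*(x + 4)*(x + 1)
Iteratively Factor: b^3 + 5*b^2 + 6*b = (b)*(b^2 + 5*b + 6) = b*(b + 2)*(b + 3)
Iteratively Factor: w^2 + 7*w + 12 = (w + 4)*(w + 3)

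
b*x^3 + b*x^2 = x^2*(b*x + b)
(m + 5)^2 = m^2 + 10*m + 25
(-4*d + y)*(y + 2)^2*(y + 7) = -4*d*y^3 - 44*d*y^2 - 128*d*y - 112*d + y^4 + 11*y^3 + 32*y^2 + 28*y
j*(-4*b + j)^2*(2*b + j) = 32*b^3*j - 6*b*j^3 + j^4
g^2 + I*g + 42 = (g - 6*I)*(g + 7*I)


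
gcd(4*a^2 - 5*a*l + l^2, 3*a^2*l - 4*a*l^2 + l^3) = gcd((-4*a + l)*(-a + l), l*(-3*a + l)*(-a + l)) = a - l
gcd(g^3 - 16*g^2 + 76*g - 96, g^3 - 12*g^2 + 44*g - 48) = g^2 - 8*g + 12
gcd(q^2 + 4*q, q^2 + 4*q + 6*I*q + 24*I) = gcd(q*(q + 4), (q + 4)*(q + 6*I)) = q + 4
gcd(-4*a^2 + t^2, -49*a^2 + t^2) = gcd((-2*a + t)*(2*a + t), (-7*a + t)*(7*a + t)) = 1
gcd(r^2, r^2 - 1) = 1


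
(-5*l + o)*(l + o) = -5*l^2 - 4*l*o + o^2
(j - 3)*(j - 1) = j^2 - 4*j + 3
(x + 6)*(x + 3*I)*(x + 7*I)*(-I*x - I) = -I*x^4 + 10*x^3 - 7*I*x^3 + 70*x^2 + 15*I*x^2 + 60*x + 147*I*x + 126*I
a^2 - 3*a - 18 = (a - 6)*(a + 3)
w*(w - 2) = w^2 - 2*w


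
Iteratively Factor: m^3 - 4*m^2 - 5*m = (m)*(m^2 - 4*m - 5) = m*(m - 5)*(m + 1)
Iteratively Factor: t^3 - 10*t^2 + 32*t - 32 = (t - 4)*(t^2 - 6*t + 8) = (t - 4)*(t - 2)*(t - 4)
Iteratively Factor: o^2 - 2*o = (o - 2)*(o)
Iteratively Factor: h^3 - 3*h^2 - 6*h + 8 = (h - 4)*(h^2 + h - 2) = (h - 4)*(h + 2)*(h - 1)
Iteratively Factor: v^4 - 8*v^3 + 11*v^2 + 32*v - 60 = (v + 2)*(v^3 - 10*v^2 + 31*v - 30) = (v - 5)*(v + 2)*(v^2 - 5*v + 6) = (v - 5)*(v - 2)*(v + 2)*(v - 3)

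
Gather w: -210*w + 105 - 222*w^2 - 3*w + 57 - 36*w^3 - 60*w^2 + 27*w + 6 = -36*w^3 - 282*w^2 - 186*w + 168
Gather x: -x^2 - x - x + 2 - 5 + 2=-x^2 - 2*x - 1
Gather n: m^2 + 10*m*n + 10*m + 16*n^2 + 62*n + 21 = m^2 + 10*m + 16*n^2 + n*(10*m + 62) + 21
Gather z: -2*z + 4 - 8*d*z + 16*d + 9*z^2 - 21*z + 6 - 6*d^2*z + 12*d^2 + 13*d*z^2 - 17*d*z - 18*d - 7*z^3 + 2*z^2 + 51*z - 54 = 12*d^2 - 2*d - 7*z^3 + z^2*(13*d + 11) + z*(-6*d^2 - 25*d + 28) - 44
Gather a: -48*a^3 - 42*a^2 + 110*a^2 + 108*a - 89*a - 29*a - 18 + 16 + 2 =-48*a^3 + 68*a^2 - 10*a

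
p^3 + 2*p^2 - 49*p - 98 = (p - 7)*(p + 2)*(p + 7)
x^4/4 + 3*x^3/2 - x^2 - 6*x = x*(x/4 + 1/2)*(x - 2)*(x + 6)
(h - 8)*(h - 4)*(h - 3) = h^3 - 15*h^2 + 68*h - 96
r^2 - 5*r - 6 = (r - 6)*(r + 1)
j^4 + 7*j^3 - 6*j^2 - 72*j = j*(j - 3)*(j + 4)*(j + 6)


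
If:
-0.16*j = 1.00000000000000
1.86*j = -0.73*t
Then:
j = -6.25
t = 15.92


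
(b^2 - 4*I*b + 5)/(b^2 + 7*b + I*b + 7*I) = (b - 5*I)/(b + 7)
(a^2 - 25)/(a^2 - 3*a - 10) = (a + 5)/(a + 2)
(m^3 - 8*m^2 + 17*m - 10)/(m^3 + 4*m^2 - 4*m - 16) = (m^2 - 6*m + 5)/(m^2 + 6*m + 8)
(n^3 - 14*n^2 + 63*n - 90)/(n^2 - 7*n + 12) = (n^2 - 11*n + 30)/(n - 4)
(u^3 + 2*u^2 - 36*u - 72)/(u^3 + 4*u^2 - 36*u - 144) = (u + 2)/(u + 4)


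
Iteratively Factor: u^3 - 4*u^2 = (u)*(u^2 - 4*u) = u^2*(u - 4)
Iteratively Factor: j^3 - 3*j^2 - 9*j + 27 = (j - 3)*(j^2 - 9) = (j - 3)^2*(j + 3)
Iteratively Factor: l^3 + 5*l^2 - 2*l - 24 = (l + 4)*(l^2 + l - 6) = (l - 2)*(l + 4)*(l + 3)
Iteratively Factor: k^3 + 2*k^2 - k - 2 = (k + 2)*(k^2 - 1) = (k - 1)*(k + 2)*(k + 1)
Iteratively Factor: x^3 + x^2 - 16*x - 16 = (x - 4)*(x^2 + 5*x + 4) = (x - 4)*(x + 4)*(x + 1)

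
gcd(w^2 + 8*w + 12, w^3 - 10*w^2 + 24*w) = 1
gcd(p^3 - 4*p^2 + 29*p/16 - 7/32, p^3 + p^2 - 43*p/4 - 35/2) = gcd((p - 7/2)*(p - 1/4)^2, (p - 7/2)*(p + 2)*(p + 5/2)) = p - 7/2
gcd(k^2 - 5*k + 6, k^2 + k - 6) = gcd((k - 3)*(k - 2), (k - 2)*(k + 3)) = k - 2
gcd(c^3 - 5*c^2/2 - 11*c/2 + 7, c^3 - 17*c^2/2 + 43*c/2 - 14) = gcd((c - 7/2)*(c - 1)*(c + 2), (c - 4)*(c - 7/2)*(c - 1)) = c^2 - 9*c/2 + 7/2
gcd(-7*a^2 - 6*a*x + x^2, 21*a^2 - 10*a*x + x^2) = -7*a + x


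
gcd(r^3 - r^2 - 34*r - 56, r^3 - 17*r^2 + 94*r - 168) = r - 7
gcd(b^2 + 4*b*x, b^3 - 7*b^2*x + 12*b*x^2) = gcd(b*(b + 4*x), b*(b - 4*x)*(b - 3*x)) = b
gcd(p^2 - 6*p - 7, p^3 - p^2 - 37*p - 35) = p^2 - 6*p - 7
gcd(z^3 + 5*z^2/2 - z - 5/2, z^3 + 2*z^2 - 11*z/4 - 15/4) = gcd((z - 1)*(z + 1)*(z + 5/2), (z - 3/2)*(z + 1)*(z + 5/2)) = z^2 + 7*z/2 + 5/2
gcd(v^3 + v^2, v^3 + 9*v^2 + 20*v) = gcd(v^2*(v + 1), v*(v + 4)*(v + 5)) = v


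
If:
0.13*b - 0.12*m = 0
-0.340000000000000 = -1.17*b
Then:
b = 0.29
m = 0.31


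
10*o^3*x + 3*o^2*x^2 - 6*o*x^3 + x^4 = x*(-5*o + x)*(-2*o + x)*(o + x)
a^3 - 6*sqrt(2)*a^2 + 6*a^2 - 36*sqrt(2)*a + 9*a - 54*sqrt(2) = (a + 3)^2*(a - 6*sqrt(2))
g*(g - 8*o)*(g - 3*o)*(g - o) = g^4 - 12*g^3*o + 35*g^2*o^2 - 24*g*o^3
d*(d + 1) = d^2 + d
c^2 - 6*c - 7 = (c - 7)*(c + 1)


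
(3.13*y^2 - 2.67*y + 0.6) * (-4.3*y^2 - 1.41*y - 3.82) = -13.459*y^4 + 7.0677*y^3 - 10.7719*y^2 + 9.3534*y - 2.292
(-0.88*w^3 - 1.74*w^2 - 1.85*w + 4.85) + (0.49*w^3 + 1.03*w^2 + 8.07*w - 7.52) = -0.39*w^3 - 0.71*w^2 + 6.22*w - 2.67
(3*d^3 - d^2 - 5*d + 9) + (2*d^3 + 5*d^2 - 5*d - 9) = 5*d^3 + 4*d^2 - 10*d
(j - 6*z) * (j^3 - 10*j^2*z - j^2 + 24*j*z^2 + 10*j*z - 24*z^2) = j^4 - 16*j^3*z - j^3 + 84*j^2*z^2 + 16*j^2*z - 144*j*z^3 - 84*j*z^2 + 144*z^3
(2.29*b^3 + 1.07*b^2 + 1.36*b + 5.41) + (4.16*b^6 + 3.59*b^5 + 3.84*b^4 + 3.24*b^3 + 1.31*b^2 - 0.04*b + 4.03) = 4.16*b^6 + 3.59*b^5 + 3.84*b^4 + 5.53*b^3 + 2.38*b^2 + 1.32*b + 9.44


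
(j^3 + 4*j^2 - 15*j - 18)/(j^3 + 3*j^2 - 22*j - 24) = (j - 3)/(j - 4)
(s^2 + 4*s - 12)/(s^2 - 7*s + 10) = (s + 6)/(s - 5)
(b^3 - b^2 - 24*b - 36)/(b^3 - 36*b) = (b^2 + 5*b + 6)/(b*(b + 6))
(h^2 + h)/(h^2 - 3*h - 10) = h*(h + 1)/(h^2 - 3*h - 10)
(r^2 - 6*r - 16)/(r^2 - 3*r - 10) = (r - 8)/(r - 5)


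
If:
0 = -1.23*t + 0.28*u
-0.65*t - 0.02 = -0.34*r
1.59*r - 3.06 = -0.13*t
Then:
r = 1.85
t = 0.94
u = 4.11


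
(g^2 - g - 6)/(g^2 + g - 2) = (g - 3)/(g - 1)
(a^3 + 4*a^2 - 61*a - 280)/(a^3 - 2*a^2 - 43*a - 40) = (a + 7)/(a + 1)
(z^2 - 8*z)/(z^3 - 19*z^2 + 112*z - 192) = z/(z^2 - 11*z + 24)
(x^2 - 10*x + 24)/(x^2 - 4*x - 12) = (x - 4)/(x + 2)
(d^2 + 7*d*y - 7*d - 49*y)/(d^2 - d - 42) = (d + 7*y)/(d + 6)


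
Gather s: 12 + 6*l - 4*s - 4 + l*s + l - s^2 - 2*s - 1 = 7*l - s^2 + s*(l - 6) + 7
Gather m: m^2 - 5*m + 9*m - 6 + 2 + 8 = m^2 + 4*m + 4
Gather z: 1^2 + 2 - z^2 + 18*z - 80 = -z^2 + 18*z - 77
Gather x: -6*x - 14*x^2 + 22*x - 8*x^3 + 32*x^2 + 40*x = -8*x^3 + 18*x^2 + 56*x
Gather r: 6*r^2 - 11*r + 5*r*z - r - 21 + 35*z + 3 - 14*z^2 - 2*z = 6*r^2 + r*(5*z - 12) - 14*z^2 + 33*z - 18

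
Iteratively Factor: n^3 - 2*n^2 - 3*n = (n + 1)*(n^2 - 3*n) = n*(n + 1)*(n - 3)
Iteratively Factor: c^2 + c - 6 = (c + 3)*(c - 2)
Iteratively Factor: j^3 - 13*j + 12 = (j + 4)*(j^2 - 4*j + 3) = (j - 3)*(j + 4)*(j - 1)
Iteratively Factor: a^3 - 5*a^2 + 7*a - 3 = (a - 1)*(a^2 - 4*a + 3) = (a - 3)*(a - 1)*(a - 1)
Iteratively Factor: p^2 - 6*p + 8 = (p - 2)*(p - 4)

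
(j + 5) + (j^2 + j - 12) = j^2 + 2*j - 7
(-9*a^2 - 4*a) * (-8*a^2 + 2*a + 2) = 72*a^4 + 14*a^3 - 26*a^2 - 8*a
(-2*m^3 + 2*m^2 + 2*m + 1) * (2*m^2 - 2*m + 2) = -4*m^5 + 8*m^4 - 4*m^3 + 2*m^2 + 2*m + 2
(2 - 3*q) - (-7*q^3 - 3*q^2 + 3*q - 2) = 7*q^3 + 3*q^2 - 6*q + 4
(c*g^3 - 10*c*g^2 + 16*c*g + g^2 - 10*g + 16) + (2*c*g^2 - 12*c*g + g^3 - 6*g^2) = c*g^3 - 8*c*g^2 + 4*c*g + g^3 - 5*g^2 - 10*g + 16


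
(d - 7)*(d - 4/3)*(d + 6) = d^3 - 7*d^2/3 - 122*d/3 + 56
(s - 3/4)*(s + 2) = s^2 + 5*s/4 - 3/2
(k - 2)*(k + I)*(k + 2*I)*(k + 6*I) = k^4 - 2*k^3 + 9*I*k^3 - 20*k^2 - 18*I*k^2 + 40*k - 12*I*k + 24*I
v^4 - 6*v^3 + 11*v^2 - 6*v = v*(v - 3)*(v - 2)*(v - 1)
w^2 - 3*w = w*(w - 3)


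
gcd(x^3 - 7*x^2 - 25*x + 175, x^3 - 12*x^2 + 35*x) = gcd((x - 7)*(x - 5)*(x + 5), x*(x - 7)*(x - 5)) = x^2 - 12*x + 35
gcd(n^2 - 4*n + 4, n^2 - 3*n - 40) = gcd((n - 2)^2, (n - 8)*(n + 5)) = 1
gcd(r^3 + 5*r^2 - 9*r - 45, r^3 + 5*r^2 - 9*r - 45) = r^3 + 5*r^2 - 9*r - 45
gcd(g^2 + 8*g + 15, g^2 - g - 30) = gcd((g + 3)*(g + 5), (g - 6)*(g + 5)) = g + 5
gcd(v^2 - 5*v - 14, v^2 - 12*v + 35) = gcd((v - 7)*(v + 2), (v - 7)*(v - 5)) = v - 7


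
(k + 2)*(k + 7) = k^2 + 9*k + 14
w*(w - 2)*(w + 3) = w^3 + w^2 - 6*w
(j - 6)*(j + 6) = j^2 - 36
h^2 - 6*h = h*(h - 6)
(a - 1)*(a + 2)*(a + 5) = a^3 + 6*a^2 + 3*a - 10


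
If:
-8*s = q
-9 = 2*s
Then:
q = 36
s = -9/2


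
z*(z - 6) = z^2 - 6*z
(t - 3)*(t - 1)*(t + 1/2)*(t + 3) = t^4 - t^3/2 - 19*t^2/2 + 9*t/2 + 9/2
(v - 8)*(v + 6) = v^2 - 2*v - 48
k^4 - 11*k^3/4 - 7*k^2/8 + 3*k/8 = k*(k - 3)*(k - 1/4)*(k + 1/2)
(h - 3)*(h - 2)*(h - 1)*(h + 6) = h^4 - 25*h^2 + 60*h - 36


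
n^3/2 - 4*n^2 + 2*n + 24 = (n/2 + 1)*(n - 6)*(n - 4)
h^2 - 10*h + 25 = (h - 5)^2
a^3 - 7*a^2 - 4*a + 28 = (a - 7)*(a - 2)*(a + 2)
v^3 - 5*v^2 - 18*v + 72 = (v - 6)*(v - 3)*(v + 4)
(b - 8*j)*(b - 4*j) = b^2 - 12*b*j + 32*j^2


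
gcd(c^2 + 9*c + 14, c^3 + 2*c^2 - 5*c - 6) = 1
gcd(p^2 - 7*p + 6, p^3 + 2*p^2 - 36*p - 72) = p - 6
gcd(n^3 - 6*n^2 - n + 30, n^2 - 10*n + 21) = n - 3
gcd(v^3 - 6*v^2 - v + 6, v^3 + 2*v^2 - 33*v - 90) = v - 6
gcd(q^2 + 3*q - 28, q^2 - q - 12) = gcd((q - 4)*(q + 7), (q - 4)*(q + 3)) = q - 4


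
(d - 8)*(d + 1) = d^2 - 7*d - 8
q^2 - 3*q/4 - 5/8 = (q - 5/4)*(q + 1/2)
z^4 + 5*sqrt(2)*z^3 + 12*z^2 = z^2*(z + 2*sqrt(2))*(z + 3*sqrt(2))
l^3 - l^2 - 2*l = l*(l - 2)*(l + 1)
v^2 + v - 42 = (v - 6)*(v + 7)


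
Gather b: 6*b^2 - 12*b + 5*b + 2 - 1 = 6*b^2 - 7*b + 1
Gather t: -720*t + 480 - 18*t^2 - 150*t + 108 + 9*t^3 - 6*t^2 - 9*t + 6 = 9*t^3 - 24*t^2 - 879*t + 594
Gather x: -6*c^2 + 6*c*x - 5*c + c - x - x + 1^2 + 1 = -6*c^2 - 4*c + x*(6*c - 2) + 2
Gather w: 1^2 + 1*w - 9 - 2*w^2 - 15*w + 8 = -2*w^2 - 14*w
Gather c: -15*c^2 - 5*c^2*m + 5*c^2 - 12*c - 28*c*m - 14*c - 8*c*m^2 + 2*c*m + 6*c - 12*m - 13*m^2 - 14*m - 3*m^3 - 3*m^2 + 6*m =c^2*(-5*m - 10) + c*(-8*m^2 - 26*m - 20) - 3*m^3 - 16*m^2 - 20*m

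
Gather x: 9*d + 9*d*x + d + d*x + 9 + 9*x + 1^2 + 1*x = 10*d + x*(10*d + 10) + 10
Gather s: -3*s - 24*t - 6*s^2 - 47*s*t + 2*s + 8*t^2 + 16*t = -6*s^2 + s*(-47*t - 1) + 8*t^2 - 8*t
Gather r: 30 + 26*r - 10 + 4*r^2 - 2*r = 4*r^2 + 24*r + 20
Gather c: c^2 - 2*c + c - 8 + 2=c^2 - c - 6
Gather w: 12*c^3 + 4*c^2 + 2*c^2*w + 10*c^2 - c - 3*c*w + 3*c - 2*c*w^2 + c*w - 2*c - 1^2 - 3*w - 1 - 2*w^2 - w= 12*c^3 + 14*c^2 + w^2*(-2*c - 2) + w*(2*c^2 - 2*c - 4) - 2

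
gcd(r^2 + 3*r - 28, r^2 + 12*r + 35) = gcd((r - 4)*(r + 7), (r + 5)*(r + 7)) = r + 7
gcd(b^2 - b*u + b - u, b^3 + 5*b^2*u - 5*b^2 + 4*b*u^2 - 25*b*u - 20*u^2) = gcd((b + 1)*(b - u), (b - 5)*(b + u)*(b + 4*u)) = 1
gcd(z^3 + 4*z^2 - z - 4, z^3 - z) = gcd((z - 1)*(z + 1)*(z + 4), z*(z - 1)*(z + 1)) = z^2 - 1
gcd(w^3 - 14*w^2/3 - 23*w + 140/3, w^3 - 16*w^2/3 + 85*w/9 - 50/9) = w - 5/3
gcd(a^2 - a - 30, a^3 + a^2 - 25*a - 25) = a + 5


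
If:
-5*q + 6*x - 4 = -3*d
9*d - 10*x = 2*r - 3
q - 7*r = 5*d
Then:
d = 362*x/359 - 113/359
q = 648*x/359 - 355/359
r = 30/359 - 166*x/359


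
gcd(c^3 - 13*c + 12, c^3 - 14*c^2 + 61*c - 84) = c - 3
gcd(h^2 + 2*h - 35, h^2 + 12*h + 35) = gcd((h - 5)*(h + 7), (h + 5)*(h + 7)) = h + 7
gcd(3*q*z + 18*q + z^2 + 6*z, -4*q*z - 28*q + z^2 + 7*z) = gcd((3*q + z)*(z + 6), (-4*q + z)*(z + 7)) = 1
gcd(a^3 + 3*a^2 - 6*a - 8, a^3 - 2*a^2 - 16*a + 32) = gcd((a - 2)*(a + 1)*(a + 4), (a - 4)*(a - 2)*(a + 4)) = a^2 + 2*a - 8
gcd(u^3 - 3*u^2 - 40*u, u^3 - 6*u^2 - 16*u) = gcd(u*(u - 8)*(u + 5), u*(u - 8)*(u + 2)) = u^2 - 8*u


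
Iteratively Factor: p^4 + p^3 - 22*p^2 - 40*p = (p - 5)*(p^3 + 6*p^2 + 8*p) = (p - 5)*(p + 4)*(p^2 + 2*p) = (p - 5)*(p + 2)*(p + 4)*(p)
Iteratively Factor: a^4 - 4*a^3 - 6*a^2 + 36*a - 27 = (a - 1)*(a^3 - 3*a^2 - 9*a + 27) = (a - 1)*(a + 3)*(a^2 - 6*a + 9) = (a - 3)*(a - 1)*(a + 3)*(a - 3)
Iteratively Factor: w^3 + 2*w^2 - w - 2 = (w - 1)*(w^2 + 3*w + 2) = (w - 1)*(w + 1)*(w + 2)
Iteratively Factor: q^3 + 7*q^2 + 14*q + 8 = (q + 1)*(q^2 + 6*q + 8) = (q + 1)*(q + 4)*(q + 2)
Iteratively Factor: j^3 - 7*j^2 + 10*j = (j)*(j^2 - 7*j + 10) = j*(j - 5)*(j - 2)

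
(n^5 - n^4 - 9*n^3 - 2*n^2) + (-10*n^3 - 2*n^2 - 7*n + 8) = n^5 - n^4 - 19*n^3 - 4*n^2 - 7*n + 8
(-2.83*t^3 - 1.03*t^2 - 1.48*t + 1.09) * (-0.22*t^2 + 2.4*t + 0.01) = 0.6226*t^5 - 6.5654*t^4 - 2.1747*t^3 - 3.8021*t^2 + 2.6012*t + 0.0109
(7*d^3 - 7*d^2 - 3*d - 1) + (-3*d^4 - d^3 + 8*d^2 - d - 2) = -3*d^4 + 6*d^3 + d^2 - 4*d - 3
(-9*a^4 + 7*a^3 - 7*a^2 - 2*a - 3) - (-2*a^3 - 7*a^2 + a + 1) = -9*a^4 + 9*a^3 - 3*a - 4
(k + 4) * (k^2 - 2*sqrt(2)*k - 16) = k^3 - 2*sqrt(2)*k^2 + 4*k^2 - 16*k - 8*sqrt(2)*k - 64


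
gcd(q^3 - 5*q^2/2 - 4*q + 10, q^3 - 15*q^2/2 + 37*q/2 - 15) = q^2 - 9*q/2 + 5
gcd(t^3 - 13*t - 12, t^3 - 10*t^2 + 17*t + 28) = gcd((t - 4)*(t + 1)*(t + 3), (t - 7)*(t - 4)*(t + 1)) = t^2 - 3*t - 4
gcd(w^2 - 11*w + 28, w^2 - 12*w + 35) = w - 7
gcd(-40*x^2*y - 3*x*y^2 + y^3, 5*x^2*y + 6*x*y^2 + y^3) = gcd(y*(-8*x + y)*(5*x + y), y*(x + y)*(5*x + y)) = 5*x*y + y^2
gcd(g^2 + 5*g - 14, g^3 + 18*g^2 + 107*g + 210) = g + 7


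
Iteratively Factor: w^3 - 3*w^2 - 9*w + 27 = (w - 3)*(w^2 - 9) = (w - 3)*(w + 3)*(w - 3)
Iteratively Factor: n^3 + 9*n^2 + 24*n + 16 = (n + 1)*(n^2 + 8*n + 16) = (n + 1)*(n + 4)*(n + 4)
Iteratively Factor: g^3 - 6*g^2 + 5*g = (g)*(g^2 - 6*g + 5) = g*(g - 5)*(g - 1)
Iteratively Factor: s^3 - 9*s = (s - 3)*(s^2 + 3*s) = (s - 3)*(s + 3)*(s)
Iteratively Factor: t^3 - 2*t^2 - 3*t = (t - 3)*(t^2 + t) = (t - 3)*(t + 1)*(t)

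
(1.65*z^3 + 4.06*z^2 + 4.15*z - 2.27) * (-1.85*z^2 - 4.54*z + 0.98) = -3.0525*z^5 - 15.002*z^4 - 24.4929*z^3 - 10.6627*z^2 + 14.3728*z - 2.2246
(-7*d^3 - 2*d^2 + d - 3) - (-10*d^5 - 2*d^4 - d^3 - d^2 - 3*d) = 10*d^5 + 2*d^4 - 6*d^3 - d^2 + 4*d - 3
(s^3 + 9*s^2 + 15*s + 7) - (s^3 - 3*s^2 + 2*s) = 12*s^2 + 13*s + 7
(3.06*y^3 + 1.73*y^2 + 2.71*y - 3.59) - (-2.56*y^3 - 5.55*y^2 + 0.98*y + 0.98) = 5.62*y^3 + 7.28*y^2 + 1.73*y - 4.57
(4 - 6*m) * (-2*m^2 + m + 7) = 12*m^3 - 14*m^2 - 38*m + 28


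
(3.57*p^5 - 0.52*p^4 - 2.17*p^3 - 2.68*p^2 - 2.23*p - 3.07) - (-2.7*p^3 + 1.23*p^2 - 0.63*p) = 3.57*p^5 - 0.52*p^4 + 0.53*p^3 - 3.91*p^2 - 1.6*p - 3.07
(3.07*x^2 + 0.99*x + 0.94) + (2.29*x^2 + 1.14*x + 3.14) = 5.36*x^2 + 2.13*x + 4.08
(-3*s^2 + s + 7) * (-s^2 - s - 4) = 3*s^4 + 2*s^3 + 4*s^2 - 11*s - 28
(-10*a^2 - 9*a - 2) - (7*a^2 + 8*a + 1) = -17*a^2 - 17*a - 3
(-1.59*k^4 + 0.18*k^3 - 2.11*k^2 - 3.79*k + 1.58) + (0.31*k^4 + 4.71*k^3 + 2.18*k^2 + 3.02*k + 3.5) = -1.28*k^4 + 4.89*k^3 + 0.0700000000000003*k^2 - 0.77*k + 5.08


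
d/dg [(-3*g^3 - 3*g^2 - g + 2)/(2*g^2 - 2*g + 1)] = (-6*g^4 + 12*g^3 - g^2 - 14*g + 3)/(4*g^4 - 8*g^3 + 8*g^2 - 4*g + 1)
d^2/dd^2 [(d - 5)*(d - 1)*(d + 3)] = 6*d - 6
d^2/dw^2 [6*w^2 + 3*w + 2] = 12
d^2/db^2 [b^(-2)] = 6/b^4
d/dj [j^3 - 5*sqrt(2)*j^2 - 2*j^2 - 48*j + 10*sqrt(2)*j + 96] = 3*j^2 - 10*sqrt(2)*j - 4*j - 48 + 10*sqrt(2)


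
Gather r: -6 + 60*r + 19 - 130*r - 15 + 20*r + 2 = -50*r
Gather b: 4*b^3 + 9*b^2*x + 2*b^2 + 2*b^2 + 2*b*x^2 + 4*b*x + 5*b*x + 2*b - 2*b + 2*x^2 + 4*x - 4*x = 4*b^3 + b^2*(9*x + 4) + b*(2*x^2 + 9*x) + 2*x^2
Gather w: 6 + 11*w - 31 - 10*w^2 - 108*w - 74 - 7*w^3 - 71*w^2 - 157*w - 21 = -7*w^3 - 81*w^2 - 254*w - 120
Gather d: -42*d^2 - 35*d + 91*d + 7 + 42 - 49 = -42*d^2 + 56*d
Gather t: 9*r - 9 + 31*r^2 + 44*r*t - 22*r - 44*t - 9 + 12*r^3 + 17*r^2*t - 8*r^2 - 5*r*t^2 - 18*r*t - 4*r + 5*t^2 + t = 12*r^3 + 23*r^2 - 17*r + t^2*(5 - 5*r) + t*(17*r^2 + 26*r - 43) - 18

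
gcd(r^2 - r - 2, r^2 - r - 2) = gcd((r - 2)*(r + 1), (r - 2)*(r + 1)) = r^2 - r - 2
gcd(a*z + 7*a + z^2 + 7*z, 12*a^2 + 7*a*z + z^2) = 1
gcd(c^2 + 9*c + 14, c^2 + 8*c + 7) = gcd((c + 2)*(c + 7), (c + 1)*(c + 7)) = c + 7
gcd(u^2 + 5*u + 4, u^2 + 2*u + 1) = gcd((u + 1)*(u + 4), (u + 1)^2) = u + 1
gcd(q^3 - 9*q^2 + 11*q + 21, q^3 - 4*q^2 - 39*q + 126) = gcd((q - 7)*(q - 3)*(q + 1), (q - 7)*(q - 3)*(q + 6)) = q^2 - 10*q + 21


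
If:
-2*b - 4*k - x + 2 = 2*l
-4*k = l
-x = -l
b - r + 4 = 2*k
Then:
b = 1 - x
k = -x/4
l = x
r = 5 - x/2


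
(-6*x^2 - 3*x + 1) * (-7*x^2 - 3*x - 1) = 42*x^4 + 39*x^3 + 8*x^2 - 1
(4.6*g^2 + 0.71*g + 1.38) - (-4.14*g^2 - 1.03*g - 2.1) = 8.74*g^2 + 1.74*g + 3.48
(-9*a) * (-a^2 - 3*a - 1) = 9*a^3 + 27*a^2 + 9*a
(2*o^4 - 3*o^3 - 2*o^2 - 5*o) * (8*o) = 16*o^5 - 24*o^4 - 16*o^3 - 40*o^2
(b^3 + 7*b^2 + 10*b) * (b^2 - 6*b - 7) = b^5 + b^4 - 39*b^3 - 109*b^2 - 70*b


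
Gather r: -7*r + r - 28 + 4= -6*r - 24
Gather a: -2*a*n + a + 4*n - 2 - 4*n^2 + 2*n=a*(1 - 2*n) - 4*n^2 + 6*n - 2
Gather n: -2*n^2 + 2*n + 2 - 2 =-2*n^2 + 2*n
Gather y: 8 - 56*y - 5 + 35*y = 3 - 21*y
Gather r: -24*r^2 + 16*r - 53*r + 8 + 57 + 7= -24*r^2 - 37*r + 72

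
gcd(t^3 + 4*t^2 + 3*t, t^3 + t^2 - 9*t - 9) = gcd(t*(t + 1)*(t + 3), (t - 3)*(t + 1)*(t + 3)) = t^2 + 4*t + 3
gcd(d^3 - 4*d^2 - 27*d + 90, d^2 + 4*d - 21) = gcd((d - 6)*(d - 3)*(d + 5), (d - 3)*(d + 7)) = d - 3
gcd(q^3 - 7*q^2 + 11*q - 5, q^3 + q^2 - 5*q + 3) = q^2 - 2*q + 1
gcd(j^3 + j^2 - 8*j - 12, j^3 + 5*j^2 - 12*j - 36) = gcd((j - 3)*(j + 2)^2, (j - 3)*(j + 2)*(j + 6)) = j^2 - j - 6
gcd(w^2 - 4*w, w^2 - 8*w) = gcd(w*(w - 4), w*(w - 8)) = w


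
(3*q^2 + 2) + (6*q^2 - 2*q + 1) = 9*q^2 - 2*q + 3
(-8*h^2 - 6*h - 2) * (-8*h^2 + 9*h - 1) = 64*h^4 - 24*h^3 - 30*h^2 - 12*h + 2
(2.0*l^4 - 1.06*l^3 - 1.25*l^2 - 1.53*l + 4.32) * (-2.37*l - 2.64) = -4.74*l^5 - 2.7678*l^4 + 5.7609*l^3 + 6.9261*l^2 - 6.1992*l - 11.4048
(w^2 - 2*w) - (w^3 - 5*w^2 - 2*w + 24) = -w^3 + 6*w^2 - 24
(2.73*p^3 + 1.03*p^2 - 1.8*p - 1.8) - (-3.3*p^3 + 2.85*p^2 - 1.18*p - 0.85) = 6.03*p^3 - 1.82*p^2 - 0.62*p - 0.95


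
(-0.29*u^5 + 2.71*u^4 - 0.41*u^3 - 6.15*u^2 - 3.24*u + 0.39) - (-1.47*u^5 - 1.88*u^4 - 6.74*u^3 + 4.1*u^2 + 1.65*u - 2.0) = 1.18*u^5 + 4.59*u^4 + 6.33*u^3 - 10.25*u^2 - 4.89*u + 2.39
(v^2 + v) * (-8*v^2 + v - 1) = -8*v^4 - 7*v^3 - v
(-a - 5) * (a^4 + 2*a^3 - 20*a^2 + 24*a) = -a^5 - 7*a^4 + 10*a^3 + 76*a^2 - 120*a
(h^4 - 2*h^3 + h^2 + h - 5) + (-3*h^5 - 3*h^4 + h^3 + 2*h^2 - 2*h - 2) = -3*h^5 - 2*h^4 - h^3 + 3*h^2 - h - 7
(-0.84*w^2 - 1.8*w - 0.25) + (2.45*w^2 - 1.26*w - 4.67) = 1.61*w^2 - 3.06*w - 4.92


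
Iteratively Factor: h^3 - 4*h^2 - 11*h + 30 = (h + 3)*(h^2 - 7*h + 10) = (h - 2)*(h + 3)*(h - 5)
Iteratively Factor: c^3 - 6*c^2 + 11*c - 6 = (c - 2)*(c^2 - 4*c + 3) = (c - 3)*(c - 2)*(c - 1)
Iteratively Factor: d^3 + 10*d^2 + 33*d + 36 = (d + 3)*(d^2 + 7*d + 12) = (d + 3)^2*(d + 4)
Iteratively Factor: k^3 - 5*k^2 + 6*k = (k - 3)*(k^2 - 2*k) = (k - 3)*(k - 2)*(k)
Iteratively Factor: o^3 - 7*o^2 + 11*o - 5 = (o - 1)*(o^2 - 6*o + 5) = (o - 5)*(o - 1)*(o - 1)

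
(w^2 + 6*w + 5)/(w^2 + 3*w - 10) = (w + 1)/(w - 2)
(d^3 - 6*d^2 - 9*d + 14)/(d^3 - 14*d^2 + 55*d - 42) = (d + 2)/(d - 6)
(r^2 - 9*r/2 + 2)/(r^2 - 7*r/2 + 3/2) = (r - 4)/(r - 3)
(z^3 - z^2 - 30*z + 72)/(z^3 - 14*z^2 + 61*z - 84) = (z + 6)/(z - 7)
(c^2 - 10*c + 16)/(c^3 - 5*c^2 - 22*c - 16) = (c - 2)/(c^2 + 3*c + 2)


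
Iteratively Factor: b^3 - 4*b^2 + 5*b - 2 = (b - 1)*(b^2 - 3*b + 2) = (b - 2)*(b - 1)*(b - 1)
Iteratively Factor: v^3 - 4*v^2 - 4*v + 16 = (v + 2)*(v^2 - 6*v + 8) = (v - 2)*(v + 2)*(v - 4)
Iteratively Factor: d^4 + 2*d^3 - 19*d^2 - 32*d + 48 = (d + 4)*(d^3 - 2*d^2 - 11*d + 12) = (d - 4)*(d + 4)*(d^2 + 2*d - 3) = (d - 4)*(d + 3)*(d + 4)*(d - 1)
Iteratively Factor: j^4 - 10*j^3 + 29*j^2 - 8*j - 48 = (j - 4)*(j^3 - 6*j^2 + 5*j + 12) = (j - 4)*(j - 3)*(j^2 - 3*j - 4) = (j - 4)^2*(j - 3)*(j + 1)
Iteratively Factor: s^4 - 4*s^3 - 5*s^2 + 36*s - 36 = (s + 3)*(s^3 - 7*s^2 + 16*s - 12) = (s - 3)*(s + 3)*(s^2 - 4*s + 4) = (s - 3)*(s - 2)*(s + 3)*(s - 2)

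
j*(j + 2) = j^2 + 2*j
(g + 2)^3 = g^3 + 6*g^2 + 12*g + 8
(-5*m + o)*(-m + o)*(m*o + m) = 5*m^3*o + 5*m^3 - 6*m^2*o^2 - 6*m^2*o + m*o^3 + m*o^2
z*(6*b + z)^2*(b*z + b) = 36*b^3*z^2 + 36*b^3*z + 12*b^2*z^3 + 12*b^2*z^2 + b*z^4 + b*z^3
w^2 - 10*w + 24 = (w - 6)*(w - 4)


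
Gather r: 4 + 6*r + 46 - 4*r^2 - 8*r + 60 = -4*r^2 - 2*r + 110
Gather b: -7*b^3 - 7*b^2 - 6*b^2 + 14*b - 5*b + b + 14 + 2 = -7*b^3 - 13*b^2 + 10*b + 16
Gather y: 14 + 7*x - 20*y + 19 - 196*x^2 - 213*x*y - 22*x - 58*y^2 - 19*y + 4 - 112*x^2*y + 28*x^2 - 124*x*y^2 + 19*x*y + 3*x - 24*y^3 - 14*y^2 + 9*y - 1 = -168*x^2 - 12*x - 24*y^3 + y^2*(-124*x - 72) + y*(-112*x^2 - 194*x - 30) + 36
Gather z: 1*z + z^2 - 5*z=z^2 - 4*z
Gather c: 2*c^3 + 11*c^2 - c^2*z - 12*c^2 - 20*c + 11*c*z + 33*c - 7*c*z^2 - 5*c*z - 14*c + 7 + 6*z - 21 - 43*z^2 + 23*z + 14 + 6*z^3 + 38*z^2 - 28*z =2*c^3 + c^2*(-z - 1) + c*(-7*z^2 + 6*z - 1) + 6*z^3 - 5*z^2 + z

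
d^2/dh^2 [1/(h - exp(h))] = (2*(1 - exp(h))^2 + (h - exp(h))*exp(h))/(h - exp(h))^3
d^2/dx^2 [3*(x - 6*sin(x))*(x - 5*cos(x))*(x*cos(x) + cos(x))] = -3*x^3*cos(x) - 18*x^2*sin(x) + 36*x^2*sin(2*x) - 3*x^2*cos(x) + 30*x^2*cos(2*x) - 69*x*sin(x)/2 + 96*x*sin(2*x) - 405*x*sin(3*x)/2 + 18*x*cos(x) - 42*x*cos(2*x) - 45*sin(x)/2 + 12*sin(2*x) - 405*sin(3*x)/2 + 51*cos(x) - 51*cos(2*x) + 135*cos(3*x) - 15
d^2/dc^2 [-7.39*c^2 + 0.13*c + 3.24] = -14.7800000000000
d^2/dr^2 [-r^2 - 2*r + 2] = -2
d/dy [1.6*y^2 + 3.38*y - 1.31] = 3.2*y + 3.38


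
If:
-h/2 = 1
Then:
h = -2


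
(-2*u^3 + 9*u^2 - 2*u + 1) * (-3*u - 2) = 6*u^4 - 23*u^3 - 12*u^2 + u - 2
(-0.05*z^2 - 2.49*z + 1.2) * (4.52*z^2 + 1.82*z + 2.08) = -0.226*z^4 - 11.3458*z^3 + 0.788199999999999*z^2 - 2.9952*z + 2.496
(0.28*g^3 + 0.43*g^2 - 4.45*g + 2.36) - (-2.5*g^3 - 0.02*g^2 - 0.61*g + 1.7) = 2.78*g^3 + 0.45*g^2 - 3.84*g + 0.66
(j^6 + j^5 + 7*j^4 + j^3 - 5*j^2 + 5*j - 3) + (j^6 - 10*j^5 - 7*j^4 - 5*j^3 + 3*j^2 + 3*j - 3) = 2*j^6 - 9*j^5 - 4*j^3 - 2*j^2 + 8*j - 6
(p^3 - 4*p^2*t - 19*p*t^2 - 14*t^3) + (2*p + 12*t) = p^3 - 4*p^2*t - 19*p*t^2 + 2*p - 14*t^3 + 12*t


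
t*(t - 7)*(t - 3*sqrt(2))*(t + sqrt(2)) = t^4 - 7*t^3 - 2*sqrt(2)*t^3 - 6*t^2 + 14*sqrt(2)*t^2 + 42*t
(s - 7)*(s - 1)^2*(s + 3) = s^4 - 6*s^3 - 12*s^2 + 38*s - 21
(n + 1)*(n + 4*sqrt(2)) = n^2 + n + 4*sqrt(2)*n + 4*sqrt(2)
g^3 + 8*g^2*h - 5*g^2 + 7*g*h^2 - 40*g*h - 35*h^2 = (g - 5)*(g + h)*(g + 7*h)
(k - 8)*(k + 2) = k^2 - 6*k - 16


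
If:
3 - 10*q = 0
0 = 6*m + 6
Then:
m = -1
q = 3/10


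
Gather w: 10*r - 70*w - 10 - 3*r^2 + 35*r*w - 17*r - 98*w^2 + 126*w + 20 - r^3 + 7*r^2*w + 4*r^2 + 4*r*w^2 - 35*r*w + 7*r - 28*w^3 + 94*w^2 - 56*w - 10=-r^3 + 7*r^2*w + r^2 - 28*w^3 + w^2*(4*r - 4)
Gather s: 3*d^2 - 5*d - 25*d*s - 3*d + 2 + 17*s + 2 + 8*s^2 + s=3*d^2 - 8*d + 8*s^2 + s*(18 - 25*d) + 4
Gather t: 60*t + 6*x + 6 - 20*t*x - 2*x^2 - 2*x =t*(60 - 20*x) - 2*x^2 + 4*x + 6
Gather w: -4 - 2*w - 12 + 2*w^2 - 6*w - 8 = 2*w^2 - 8*w - 24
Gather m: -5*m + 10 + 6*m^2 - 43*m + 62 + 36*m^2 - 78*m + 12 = 42*m^2 - 126*m + 84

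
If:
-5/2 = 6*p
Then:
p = -5/12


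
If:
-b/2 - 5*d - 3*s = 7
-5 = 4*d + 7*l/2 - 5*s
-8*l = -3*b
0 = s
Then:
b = 48/73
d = -107/73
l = 18/73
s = 0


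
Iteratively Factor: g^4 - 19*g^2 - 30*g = (g + 2)*(g^3 - 2*g^2 - 15*g) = (g - 5)*(g + 2)*(g^2 + 3*g) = (g - 5)*(g + 2)*(g + 3)*(g)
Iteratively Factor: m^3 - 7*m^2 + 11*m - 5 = (m - 5)*(m^2 - 2*m + 1) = (m - 5)*(m - 1)*(m - 1)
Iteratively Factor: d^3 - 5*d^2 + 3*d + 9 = (d - 3)*(d^2 - 2*d - 3) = (d - 3)^2*(d + 1)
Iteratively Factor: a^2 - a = (a)*(a - 1)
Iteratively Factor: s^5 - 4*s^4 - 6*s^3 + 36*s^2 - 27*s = (s - 3)*(s^4 - s^3 - 9*s^2 + 9*s) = (s - 3)^2*(s^3 + 2*s^2 - 3*s) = (s - 3)^2*(s - 1)*(s^2 + 3*s) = (s - 3)^2*(s - 1)*(s + 3)*(s)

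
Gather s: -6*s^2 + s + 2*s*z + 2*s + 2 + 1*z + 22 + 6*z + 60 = -6*s^2 + s*(2*z + 3) + 7*z + 84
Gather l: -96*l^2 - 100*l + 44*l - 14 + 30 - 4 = -96*l^2 - 56*l + 12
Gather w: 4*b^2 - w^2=4*b^2 - w^2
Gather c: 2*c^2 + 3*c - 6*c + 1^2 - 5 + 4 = 2*c^2 - 3*c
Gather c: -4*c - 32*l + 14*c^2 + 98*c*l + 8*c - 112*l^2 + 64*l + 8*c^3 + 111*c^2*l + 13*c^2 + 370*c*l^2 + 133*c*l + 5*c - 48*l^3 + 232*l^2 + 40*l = 8*c^3 + c^2*(111*l + 27) + c*(370*l^2 + 231*l + 9) - 48*l^3 + 120*l^2 + 72*l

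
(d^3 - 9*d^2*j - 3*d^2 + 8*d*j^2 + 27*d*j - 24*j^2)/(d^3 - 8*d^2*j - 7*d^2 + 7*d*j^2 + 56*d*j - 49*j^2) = (d^2 - 8*d*j - 3*d + 24*j)/(d^2 - 7*d*j - 7*d + 49*j)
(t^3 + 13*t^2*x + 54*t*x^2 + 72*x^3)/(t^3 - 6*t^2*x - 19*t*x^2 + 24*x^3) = (t^2 + 10*t*x + 24*x^2)/(t^2 - 9*t*x + 8*x^2)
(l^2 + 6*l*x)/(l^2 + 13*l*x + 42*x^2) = l/(l + 7*x)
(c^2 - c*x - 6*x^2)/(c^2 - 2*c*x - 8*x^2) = (-c + 3*x)/(-c + 4*x)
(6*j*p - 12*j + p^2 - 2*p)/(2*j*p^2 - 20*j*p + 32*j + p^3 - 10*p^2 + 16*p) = (6*j + p)/(2*j*p - 16*j + p^2 - 8*p)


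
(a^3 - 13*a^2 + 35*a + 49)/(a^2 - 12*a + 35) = (a^2 - 6*a - 7)/(a - 5)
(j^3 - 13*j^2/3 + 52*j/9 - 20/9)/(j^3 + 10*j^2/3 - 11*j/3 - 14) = (9*j^2 - 21*j + 10)/(3*(3*j^2 + 16*j + 21))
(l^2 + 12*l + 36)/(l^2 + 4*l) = (l^2 + 12*l + 36)/(l*(l + 4))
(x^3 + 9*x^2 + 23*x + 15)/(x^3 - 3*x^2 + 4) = (x^2 + 8*x + 15)/(x^2 - 4*x + 4)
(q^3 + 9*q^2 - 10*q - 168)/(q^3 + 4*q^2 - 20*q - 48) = (q + 7)/(q + 2)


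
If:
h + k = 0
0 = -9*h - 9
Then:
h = -1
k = 1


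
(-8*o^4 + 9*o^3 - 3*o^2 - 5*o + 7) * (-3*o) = 24*o^5 - 27*o^4 + 9*o^3 + 15*o^2 - 21*o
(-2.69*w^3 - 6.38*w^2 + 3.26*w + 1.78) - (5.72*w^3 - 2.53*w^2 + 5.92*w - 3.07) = -8.41*w^3 - 3.85*w^2 - 2.66*w + 4.85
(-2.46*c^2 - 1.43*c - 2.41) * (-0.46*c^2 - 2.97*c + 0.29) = 1.1316*c^4 + 7.964*c^3 + 4.6423*c^2 + 6.743*c - 0.6989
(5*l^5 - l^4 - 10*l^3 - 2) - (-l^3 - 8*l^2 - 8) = 5*l^5 - l^4 - 9*l^3 + 8*l^2 + 6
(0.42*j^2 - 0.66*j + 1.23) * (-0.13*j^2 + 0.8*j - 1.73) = -0.0546*j^4 + 0.4218*j^3 - 1.4145*j^2 + 2.1258*j - 2.1279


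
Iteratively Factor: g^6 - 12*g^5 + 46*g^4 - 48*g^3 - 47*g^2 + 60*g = (g)*(g^5 - 12*g^4 + 46*g^3 - 48*g^2 - 47*g + 60) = g*(g - 1)*(g^4 - 11*g^3 + 35*g^2 - 13*g - 60) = g*(g - 1)*(g + 1)*(g^3 - 12*g^2 + 47*g - 60) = g*(g - 5)*(g - 1)*(g + 1)*(g^2 - 7*g + 12) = g*(g - 5)*(g - 4)*(g - 1)*(g + 1)*(g - 3)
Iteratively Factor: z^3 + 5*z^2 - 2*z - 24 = (z + 3)*(z^2 + 2*z - 8) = (z + 3)*(z + 4)*(z - 2)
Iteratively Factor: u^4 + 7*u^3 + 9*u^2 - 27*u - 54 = (u + 3)*(u^3 + 4*u^2 - 3*u - 18) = (u - 2)*(u + 3)*(u^2 + 6*u + 9) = (u - 2)*(u + 3)^2*(u + 3)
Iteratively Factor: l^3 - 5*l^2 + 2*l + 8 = (l - 4)*(l^2 - l - 2) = (l - 4)*(l + 1)*(l - 2)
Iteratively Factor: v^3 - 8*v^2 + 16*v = (v)*(v^2 - 8*v + 16) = v*(v - 4)*(v - 4)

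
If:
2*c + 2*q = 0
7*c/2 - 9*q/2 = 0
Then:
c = 0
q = 0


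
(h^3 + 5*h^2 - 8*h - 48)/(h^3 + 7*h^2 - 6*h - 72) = (h + 4)/(h + 6)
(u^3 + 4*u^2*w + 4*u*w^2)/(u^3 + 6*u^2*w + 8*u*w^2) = (u + 2*w)/(u + 4*w)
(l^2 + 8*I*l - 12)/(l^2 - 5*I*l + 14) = (l + 6*I)/(l - 7*I)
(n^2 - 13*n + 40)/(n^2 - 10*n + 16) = (n - 5)/(n - 2)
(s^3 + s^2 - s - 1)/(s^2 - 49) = (s^3 + s^2 - s - 1)/(s^2 - 49)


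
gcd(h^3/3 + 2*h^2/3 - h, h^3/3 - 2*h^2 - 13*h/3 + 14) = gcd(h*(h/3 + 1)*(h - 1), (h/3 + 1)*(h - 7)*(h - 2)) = h + 3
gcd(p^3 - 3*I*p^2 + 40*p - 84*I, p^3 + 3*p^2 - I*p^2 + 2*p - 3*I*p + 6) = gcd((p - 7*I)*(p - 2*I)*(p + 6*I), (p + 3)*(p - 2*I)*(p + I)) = p - 2*I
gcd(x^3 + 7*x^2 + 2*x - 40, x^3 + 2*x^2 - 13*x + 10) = x^2 + 3*x - 10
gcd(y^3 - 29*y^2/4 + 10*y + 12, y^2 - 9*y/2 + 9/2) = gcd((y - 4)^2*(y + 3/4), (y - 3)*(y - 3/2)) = 1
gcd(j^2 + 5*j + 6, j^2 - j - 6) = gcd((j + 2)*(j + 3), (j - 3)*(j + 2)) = j + 2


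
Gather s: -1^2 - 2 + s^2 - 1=s^2 - 4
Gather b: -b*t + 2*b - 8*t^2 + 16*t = b*(2 - t) - 8*t^2 + 16*t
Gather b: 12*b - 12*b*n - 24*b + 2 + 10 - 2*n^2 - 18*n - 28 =b*(-12*n - 12) - 2*n^2 - 18*n - 16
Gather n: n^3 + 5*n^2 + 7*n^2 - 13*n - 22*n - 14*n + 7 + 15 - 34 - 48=n^3 + 12*n^2 - 49*n - 60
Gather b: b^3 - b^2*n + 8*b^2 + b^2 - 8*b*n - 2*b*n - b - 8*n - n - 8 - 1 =b^3 + b^2*(9 - n) + b*(-10*n - 1) - 9*n - 9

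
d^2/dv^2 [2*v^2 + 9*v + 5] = 4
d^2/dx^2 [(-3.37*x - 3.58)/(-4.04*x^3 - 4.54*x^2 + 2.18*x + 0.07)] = (330.022752*x^5 + 1072.043088*x^4 + 1248.88956*x^3 + 264.994944*x^2 - 200.091396*x + 35.274108)/(65.939264*x^9 + 222.300192*x^8 + 143.069328*x^7 - 149.759*x^6 - 84.904248*x^5 + 64.098276*x^4 - 6.14402*x^3 - 0.931266*x^2 - 0.032046*x - 0.000343)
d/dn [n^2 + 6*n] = 2*n + 6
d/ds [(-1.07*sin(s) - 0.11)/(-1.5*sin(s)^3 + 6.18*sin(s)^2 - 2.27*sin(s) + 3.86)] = (-3.21*sin(s)^3 + 6.1176*sin(s)^2 + 1.3596*sin(s) - 4.3799)*cos(s)/(2.25*sin(s)^6 - 18.54*sin(s)^5 + 45.0024*sin(s)^4 - 39.6372*sin(s)^3 + 52.8625*sin(s)^2 - 17.5244*sin(s) + 14.8996)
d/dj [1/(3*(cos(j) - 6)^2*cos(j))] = (cos(j) - 2)*sin(j)/((cos(j) - 6)^3*cos(j)^2)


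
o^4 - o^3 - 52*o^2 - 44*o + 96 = (o - 8)*(o - 1)*(o + 2)*(o + 6)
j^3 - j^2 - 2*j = j*(j - 2)*(j + 1)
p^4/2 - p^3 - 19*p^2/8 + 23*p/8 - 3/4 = (p/2 + 1)*(p - 3)*(p - 1/2)^2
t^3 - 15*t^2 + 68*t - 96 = (t - 8)*(t - 4)*(t - 3)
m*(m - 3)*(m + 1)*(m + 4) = m^4 + 2*m^3 - 11*m^2 - 12*m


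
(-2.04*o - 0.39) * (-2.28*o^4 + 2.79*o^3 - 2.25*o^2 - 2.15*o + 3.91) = 4.6512*o^5 - 4.8024*o^4 + 3.5019*o^3 + 5.2635*o^2 - 7.1379*o - 1.5249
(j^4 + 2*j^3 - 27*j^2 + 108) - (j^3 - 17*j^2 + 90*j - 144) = j^4 + j^3 - 10*j^2 - 90*j + 252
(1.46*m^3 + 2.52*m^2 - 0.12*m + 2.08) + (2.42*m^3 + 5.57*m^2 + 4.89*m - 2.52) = 3.88*m^3 + 8.09*m^2 + 4.77*m - 0.44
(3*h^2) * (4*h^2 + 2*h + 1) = 12*h^4 + 6*h^3 + 3*h^2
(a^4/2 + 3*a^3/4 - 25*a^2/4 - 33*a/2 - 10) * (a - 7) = a^5/2 - 11*a^4/4 - 23*a^3/2 + 109*a^2/4 + 211*a/2 + 70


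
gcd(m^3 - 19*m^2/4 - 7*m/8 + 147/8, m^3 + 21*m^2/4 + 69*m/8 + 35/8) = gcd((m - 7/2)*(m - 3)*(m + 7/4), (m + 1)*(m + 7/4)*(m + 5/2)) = m + 7/4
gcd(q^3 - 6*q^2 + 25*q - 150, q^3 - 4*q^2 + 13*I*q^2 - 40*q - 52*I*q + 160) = q + 5*I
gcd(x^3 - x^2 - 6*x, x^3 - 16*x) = x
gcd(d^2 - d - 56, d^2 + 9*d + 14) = d + 7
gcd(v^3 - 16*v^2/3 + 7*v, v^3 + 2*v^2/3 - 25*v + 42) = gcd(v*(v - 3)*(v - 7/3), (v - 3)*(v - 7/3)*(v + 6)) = v^2 - 16*v/3 + 7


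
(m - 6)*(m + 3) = m^2 - 3*m - 18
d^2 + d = d*(d + 1)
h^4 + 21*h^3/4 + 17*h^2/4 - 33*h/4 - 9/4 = (h - 1)*(h + 1/4)*(h + 3)^2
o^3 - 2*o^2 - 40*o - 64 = (o - 8)*(o + 2)*(o + 4)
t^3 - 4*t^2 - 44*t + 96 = (t - 8)*(t - 2)*(t + 6)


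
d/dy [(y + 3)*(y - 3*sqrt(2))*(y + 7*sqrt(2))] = 3*y^2 + 6*y + 8*sqrt(2)*y - 42 + 12*sqrt(2)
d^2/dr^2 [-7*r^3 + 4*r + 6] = -42*r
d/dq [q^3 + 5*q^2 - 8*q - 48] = 3*q^2 + 10*q - 8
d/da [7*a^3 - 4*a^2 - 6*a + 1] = 21*a^2 - 8*a - 6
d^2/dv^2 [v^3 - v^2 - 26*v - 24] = 6*v - 2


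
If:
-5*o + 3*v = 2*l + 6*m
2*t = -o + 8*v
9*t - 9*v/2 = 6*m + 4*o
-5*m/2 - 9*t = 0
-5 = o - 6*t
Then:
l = 1145/28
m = 1095/28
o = -1965/28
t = -1825/168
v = -965/84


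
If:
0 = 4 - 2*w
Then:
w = 2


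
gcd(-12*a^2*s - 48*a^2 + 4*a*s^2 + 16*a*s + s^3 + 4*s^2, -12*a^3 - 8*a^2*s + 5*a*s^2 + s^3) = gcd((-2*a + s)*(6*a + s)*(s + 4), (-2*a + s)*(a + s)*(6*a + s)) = -12*a^2 + 4*a*s + s^2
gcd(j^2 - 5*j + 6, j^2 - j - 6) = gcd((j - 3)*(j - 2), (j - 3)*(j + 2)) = j - 3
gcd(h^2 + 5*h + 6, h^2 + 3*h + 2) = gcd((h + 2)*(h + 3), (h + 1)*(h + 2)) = h + 2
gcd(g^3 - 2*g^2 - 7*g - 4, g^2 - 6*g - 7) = g + 1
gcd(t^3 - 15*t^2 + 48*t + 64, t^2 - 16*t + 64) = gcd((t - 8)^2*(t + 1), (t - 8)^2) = t^2 - 16*t + 64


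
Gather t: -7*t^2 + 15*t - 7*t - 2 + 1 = -7*t^2 + 8*t - 1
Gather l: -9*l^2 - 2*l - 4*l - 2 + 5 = -9*l^2 - 6*l + 3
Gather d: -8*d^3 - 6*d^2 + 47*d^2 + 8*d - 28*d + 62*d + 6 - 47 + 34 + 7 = -8*d^3 + 41*d^2 + 42*d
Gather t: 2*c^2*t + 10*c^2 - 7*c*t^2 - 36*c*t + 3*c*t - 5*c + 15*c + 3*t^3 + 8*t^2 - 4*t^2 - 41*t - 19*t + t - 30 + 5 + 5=10*c^2 + 10*c + 3*t^3 + t^2*(4 - 7*c) + t*(2*c^2 - 33*c - 59) - 20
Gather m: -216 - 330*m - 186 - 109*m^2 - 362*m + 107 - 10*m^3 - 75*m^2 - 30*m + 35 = -10*m^3 - 184*m^2 - 722*m - 260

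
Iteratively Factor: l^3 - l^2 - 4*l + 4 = (l - 2)*(l^2 + l - 2) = (l - 2)*(l + 2)*(l - 1)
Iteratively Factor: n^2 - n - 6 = (n - 3)*(n + 2)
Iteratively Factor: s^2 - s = (s - 1)*(s)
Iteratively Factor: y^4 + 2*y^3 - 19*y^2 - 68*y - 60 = (y + 2)*(y^3 - 19*y - 30) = (y - 5)*(y + 2)*(y^2 + 5*y + 6) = (y - 5)*(y + 2)*(y + 3)*(y + 2)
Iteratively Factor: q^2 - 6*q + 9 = (q - 3)*(q - 3)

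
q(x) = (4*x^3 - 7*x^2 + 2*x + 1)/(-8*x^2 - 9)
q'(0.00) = -0.22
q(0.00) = -0.11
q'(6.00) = -0.50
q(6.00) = -2.10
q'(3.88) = -0.48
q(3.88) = -1.06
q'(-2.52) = -0.63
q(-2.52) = 1.88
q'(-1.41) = -0.85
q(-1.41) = 1.08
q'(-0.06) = -0.33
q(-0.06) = -0.09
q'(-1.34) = -0.87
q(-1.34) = 1.02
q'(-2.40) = -0.64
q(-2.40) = 1.80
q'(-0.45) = -0.90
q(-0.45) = 0.16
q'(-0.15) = -0.49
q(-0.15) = -0.06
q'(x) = 16*x*(4*x^3 - 7*x^2 + 2*x + 1)/(-8*x^2 - 9)^2 + (12*x^2 - 14*x + 2)/(-8*x^2 - 9) = 2*(-16*x^4 - 46*x^2 + 71*x - 9)/(64*x^4 + 144*x^2 + 81)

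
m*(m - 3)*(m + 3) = m^3 - 9*m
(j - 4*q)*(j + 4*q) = j^2 - 16*q^2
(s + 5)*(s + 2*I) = s^2 + 5*s + 2*I*s + 10*I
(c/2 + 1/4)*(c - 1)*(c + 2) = c^3/2 + 3*c^2/4 - 3*c/4 - 1/2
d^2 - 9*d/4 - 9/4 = (d - 3)*(d + 3/4)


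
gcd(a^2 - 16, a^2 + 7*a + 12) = a + 4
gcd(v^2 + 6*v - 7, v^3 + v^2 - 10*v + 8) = v - 1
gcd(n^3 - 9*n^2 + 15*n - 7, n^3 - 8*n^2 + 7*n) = n^2 - 8*n + 7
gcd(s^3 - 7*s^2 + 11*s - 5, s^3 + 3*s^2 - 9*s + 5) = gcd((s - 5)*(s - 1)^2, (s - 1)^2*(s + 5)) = s^2 - 2*s + 1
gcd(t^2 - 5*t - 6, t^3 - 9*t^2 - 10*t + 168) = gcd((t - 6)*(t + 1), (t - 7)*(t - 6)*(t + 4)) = t - 6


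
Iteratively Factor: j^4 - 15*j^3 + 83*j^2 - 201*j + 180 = (j - 4)*(j^3 - 11*j^2 + 39*j - 45) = (j - 5)*(j - 4)*(j^2 - 6*j + 9) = (j - 5)*(j - 4)*(j - 3)*(j - 3)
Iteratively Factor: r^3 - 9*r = (r)*(r^2 - 9) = r*(r + 3)*(r - 3)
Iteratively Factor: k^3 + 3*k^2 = (k + 3)*(k^2) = k*(k + 3)*(k)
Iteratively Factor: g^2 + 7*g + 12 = (g + 3)*(g + 4)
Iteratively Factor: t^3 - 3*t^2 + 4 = (t - 2)*(t^2 - t - 2) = (t - 2)*(t + 1)*(t - 2)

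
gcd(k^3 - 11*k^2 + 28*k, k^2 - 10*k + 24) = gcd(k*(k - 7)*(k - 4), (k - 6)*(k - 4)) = k - 4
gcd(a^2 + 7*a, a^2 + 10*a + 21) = a + 7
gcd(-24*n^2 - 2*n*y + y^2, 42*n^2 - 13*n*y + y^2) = -6*n + y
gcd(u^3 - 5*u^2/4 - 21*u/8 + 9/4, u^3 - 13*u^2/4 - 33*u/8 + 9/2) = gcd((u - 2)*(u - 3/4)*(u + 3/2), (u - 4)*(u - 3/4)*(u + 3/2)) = u^2 + 3*u/4 - 9/8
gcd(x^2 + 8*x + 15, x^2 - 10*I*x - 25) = 1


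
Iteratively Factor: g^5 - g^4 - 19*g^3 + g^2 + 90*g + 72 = (g + 1)*(g^4 - 2*g^3 - 17*g^2 + 18*g + 72) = (g + 1)*(g + 3)*(g^3 - 5*g^2 - 2*g + 24) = (g + 1)*(g + 2)*(g + 3)*(g^2 - 7*g + 12) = (g - 3)*(g + 1)*(g + 2)*(g + 3)*(g - 4)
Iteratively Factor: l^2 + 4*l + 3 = (l + 3)*(l + 1)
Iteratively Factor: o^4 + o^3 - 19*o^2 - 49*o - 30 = (o + 1)*(o^3 - 19*o - 30) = (o + 1)*(o + 3)*(o^2 - 3*o - 10) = (o - 5)*(o + 1)*(o + 3)*(o + 2)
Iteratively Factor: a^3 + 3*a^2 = (a)*(a^2 + 3*a) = a^2*(a + 3)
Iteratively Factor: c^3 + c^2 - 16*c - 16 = (c - 4)*(c^2 + 5*c + 4) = (c - 4)*(c + 4)*(c + 1)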